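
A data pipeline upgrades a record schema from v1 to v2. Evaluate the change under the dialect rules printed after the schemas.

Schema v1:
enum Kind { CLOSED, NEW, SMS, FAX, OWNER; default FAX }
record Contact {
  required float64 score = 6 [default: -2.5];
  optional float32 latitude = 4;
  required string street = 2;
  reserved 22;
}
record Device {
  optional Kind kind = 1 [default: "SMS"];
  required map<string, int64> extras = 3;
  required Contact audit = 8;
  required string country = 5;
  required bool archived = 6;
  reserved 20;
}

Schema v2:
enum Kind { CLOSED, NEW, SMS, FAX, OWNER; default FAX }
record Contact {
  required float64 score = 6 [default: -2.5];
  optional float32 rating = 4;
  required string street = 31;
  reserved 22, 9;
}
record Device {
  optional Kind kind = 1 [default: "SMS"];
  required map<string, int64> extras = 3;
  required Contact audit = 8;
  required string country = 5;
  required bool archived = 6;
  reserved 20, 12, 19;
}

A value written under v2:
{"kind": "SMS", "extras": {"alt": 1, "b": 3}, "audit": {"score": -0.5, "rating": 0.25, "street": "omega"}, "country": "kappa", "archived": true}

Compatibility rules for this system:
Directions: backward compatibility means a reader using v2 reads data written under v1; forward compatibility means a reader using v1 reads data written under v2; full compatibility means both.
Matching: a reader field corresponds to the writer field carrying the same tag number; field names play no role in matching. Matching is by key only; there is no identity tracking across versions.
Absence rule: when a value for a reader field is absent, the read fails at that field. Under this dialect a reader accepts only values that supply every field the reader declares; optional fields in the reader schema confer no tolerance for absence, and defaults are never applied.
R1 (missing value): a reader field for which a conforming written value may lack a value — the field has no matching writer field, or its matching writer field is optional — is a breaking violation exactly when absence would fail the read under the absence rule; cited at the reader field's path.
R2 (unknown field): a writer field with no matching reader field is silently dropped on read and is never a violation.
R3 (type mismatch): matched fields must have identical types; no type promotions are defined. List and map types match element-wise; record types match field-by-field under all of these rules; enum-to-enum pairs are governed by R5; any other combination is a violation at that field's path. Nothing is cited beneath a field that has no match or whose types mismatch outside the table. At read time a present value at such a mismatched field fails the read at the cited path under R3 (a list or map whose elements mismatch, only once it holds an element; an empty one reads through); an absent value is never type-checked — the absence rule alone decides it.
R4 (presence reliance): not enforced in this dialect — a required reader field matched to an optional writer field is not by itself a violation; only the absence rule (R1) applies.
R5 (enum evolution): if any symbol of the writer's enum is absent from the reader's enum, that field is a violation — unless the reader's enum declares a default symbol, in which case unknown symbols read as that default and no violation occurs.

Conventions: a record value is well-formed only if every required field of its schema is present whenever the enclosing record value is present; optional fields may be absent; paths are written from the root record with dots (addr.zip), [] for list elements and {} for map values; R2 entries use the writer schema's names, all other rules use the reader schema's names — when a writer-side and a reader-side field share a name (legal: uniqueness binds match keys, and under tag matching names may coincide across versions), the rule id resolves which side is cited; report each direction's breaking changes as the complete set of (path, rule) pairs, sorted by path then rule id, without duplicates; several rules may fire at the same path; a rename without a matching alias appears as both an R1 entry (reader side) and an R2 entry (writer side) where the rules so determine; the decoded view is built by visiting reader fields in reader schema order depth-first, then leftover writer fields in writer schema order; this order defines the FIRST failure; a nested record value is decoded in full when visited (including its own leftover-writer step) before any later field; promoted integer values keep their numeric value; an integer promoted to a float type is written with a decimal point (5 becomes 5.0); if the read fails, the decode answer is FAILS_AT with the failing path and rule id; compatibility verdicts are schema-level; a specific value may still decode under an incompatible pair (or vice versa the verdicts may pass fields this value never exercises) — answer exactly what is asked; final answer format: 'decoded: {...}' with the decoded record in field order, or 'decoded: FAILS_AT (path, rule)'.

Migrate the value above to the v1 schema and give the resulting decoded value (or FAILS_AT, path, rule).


decoded: FAILS_AT (audit.street, R1)

arrows below run writer -> reader for Device
decode walk for Device under reader schema v1:
  kind := "SMS"
  extras := {"alt": 1, "b": 3}
  audit.score := -0.5
  audit.latitude := 0.25 (from writer rating)
  read fails at audit.street under R1 (no fill)
  => FAILS_AT (audit.street, R1)
checking off the Device differences that do not matter here:
  renamed field latitude to rating in record Contact -> shifts the Device verdicts, not this decode


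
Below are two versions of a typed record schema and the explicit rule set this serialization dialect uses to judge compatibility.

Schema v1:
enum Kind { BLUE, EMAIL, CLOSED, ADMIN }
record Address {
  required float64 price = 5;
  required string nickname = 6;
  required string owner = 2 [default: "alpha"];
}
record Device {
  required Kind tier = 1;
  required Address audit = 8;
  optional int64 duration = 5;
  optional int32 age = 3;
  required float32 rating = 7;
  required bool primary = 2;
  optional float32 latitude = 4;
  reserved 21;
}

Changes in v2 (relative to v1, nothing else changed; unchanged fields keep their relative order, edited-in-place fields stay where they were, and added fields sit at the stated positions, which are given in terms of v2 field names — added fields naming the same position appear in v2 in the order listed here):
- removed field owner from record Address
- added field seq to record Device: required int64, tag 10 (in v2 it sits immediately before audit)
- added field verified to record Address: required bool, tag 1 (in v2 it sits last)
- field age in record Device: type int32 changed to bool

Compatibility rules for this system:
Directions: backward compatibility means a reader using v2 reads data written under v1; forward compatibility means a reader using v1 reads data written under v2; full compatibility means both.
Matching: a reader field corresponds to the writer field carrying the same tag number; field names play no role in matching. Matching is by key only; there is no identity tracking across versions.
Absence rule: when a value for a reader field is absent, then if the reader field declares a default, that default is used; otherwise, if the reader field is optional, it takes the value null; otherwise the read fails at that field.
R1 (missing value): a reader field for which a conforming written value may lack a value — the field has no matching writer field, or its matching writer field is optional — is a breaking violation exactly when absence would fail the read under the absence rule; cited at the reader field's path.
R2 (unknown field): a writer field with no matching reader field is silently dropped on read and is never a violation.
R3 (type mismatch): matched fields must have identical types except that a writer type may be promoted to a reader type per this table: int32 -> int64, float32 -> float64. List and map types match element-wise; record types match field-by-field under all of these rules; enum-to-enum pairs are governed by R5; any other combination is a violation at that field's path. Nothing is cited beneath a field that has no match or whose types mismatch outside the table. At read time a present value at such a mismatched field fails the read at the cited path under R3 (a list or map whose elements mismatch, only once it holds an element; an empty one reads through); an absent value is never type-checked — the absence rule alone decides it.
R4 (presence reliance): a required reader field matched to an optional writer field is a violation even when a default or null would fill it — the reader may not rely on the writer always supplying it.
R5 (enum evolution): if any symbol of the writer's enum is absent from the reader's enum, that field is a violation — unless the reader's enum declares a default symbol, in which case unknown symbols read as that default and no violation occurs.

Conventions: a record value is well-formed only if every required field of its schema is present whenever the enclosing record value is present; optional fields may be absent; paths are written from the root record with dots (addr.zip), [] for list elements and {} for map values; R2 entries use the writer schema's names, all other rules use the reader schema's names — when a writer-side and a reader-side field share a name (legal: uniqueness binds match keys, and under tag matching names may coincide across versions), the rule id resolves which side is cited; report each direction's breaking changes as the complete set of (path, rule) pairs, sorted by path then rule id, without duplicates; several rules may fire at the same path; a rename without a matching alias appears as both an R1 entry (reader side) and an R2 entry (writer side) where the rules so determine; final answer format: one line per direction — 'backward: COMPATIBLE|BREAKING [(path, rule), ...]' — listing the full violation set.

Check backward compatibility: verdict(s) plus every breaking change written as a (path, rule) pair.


the writer's type comes first in each Device pair
backward for Device (reader v2, writer v1):
  tier <- tier (Kind -> Kind, writer required)
  no writer field matches reader seq
  audit <- audit (Address -> Address, writer required)
  duration <- duration (int64 -> int64, writer optional)
  age <- age (int32 -> bool, writer optional)
  rating <- rating (float32 -> float32, writer required)
  primary <- primary (bool -> bool, writer required)
  latitude <- latitude (float32 -> float32, writer optional)
  audit.price <- audit.price (float64 -> float64, writer required)
  audit.nickname <- audit.nickname (string -> string, writer required)
  no writer field matches reader audit.verified
  leftover writer field: audit.owner
  R3 fires at age
  R1 fires at audit.verified
  R1 fires at seq
  backward on Device therefore BREAKING (3)
the other Device changes do not affect what is asked:
  removed field owner from record Address -> inert for the asked Device verdict: nothing fires

backward: BREAKING [(age, R3), (audit.verified, R1), (seq, R1)]


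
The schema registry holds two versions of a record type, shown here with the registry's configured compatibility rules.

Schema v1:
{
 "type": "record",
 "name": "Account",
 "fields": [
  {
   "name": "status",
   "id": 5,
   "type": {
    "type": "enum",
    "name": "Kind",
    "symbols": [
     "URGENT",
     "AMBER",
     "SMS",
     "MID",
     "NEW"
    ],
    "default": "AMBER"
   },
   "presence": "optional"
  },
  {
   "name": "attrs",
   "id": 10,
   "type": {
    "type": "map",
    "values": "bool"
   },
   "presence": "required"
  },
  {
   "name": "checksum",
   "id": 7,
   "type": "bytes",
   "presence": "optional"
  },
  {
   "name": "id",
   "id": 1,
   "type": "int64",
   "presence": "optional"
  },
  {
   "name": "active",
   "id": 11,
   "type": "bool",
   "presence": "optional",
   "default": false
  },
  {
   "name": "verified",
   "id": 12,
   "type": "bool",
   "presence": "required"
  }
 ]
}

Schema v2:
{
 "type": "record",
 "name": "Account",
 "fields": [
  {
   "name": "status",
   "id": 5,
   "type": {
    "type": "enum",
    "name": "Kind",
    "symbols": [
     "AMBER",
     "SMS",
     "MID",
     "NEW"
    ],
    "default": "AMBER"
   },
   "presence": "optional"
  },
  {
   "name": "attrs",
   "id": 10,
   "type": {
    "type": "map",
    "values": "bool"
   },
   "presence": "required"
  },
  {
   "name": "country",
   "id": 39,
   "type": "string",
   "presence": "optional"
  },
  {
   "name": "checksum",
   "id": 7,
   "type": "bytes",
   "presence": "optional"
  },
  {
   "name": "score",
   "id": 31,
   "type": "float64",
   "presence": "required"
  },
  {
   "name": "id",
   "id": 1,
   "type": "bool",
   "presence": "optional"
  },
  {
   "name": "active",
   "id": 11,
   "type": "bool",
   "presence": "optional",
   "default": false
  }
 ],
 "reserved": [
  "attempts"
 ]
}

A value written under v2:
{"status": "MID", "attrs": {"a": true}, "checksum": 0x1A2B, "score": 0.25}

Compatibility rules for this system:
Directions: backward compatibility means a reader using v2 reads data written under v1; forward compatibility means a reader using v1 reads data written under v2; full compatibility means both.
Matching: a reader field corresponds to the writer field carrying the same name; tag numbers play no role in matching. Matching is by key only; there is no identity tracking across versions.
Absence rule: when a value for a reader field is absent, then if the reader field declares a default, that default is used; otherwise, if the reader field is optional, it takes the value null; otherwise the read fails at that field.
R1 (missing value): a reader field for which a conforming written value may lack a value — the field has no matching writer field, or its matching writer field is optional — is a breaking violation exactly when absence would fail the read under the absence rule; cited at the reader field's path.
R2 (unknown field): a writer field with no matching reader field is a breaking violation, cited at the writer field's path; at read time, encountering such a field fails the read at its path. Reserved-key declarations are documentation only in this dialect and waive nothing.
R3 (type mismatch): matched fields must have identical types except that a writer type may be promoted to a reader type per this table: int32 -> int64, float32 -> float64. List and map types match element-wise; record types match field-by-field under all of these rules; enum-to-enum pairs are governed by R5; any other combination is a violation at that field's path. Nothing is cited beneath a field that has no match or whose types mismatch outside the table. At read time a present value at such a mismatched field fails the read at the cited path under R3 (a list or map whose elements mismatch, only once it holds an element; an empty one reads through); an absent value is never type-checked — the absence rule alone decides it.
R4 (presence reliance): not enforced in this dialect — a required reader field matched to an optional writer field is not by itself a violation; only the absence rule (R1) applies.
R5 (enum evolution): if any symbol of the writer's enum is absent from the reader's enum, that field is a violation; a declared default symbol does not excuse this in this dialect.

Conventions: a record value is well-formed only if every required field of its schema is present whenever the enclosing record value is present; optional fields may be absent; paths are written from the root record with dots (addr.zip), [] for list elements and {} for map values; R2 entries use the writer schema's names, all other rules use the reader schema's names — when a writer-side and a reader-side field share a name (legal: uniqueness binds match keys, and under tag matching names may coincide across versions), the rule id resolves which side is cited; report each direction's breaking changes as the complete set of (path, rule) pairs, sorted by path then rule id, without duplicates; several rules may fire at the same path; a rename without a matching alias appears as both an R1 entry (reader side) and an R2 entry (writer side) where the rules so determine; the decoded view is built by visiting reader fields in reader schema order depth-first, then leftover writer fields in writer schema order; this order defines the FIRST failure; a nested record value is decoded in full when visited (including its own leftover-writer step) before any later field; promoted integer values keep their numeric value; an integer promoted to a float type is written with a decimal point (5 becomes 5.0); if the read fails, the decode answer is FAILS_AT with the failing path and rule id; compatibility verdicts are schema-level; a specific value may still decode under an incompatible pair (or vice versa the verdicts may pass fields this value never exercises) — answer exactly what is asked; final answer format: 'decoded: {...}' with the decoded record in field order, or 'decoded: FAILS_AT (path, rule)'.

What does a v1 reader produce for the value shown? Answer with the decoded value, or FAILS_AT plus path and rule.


in Account below, arrows point writer -> reader
migrating the Account value to v1:
  status := "MID"
  attrs := {"a": true}
  checksum := 0x1A2B
  id := null (absent, optional -> null)
  active := false (absent -> default)
  read fails at verified under R1 (no fill)
  => FAILS_AT (verified, R1)
the rest of the Account diff is inert for this question:
  added field score to record Account: required float64, tag 31 (in v2 it sits immediately before id) -> schema-level compatibility only; this Account value's decode is unchanged
  added field country to record Account: optional string, tag 39 (in v2 it sits immediately before checksum) -> schema-level compatibility only; this Account value's decode is unchanged
  enum Kind (field status in record Account): symbol URGENT removed -> schema-level compatibility only; this Account value's decode is unchanged
  field id in record Account: type int64 changed to bool -> schema-level compatibility only; this Account value's decode is unchanged

decoded: FAILS_AT (verified, R1)


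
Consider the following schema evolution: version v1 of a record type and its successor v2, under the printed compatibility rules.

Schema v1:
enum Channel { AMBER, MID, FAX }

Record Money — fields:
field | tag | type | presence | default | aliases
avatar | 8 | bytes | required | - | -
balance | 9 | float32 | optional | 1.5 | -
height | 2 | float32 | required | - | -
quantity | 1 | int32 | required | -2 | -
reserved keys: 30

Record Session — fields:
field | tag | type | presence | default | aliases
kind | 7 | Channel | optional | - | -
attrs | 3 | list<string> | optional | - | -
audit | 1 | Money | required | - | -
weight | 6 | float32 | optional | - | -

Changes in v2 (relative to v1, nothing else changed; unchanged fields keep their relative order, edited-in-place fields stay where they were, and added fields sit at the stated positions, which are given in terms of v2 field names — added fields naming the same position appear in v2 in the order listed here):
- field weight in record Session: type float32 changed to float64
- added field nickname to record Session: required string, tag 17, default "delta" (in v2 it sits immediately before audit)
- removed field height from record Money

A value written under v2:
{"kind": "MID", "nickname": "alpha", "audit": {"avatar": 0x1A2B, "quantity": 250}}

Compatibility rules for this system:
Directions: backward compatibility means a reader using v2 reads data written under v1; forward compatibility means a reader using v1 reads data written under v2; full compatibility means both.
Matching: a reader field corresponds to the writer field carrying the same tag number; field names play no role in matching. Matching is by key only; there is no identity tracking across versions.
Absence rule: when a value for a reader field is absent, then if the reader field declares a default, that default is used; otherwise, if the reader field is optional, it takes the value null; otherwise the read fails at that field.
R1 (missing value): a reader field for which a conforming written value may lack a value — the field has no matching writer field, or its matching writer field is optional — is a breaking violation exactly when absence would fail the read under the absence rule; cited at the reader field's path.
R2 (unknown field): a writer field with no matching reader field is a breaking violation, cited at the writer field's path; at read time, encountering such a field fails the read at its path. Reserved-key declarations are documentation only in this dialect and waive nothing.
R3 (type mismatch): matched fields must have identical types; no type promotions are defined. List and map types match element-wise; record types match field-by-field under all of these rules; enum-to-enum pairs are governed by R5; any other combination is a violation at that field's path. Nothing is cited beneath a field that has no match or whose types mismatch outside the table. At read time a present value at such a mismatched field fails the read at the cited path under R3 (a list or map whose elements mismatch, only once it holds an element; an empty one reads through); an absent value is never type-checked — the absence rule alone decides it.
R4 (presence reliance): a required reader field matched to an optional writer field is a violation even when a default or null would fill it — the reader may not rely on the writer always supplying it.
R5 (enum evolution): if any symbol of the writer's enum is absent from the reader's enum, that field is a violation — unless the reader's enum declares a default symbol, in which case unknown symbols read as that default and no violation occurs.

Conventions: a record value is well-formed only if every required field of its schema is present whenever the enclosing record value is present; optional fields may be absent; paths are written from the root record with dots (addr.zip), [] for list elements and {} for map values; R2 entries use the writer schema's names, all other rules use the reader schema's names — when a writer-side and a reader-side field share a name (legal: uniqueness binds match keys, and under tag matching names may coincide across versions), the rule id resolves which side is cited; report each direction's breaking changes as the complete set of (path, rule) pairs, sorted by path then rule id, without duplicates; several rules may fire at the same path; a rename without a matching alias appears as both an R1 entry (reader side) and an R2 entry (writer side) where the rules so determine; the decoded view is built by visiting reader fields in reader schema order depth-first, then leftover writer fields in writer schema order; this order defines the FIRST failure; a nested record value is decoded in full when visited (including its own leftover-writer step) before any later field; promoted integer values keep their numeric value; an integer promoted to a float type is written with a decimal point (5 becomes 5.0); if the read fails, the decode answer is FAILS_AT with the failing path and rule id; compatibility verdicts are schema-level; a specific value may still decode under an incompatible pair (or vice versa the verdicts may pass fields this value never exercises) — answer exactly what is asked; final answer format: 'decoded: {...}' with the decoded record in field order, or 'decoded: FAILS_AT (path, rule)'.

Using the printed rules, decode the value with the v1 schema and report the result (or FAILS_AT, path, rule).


each type pair in Session: writer, then reader
decode walk for Session under reader schema v1:
  kind := "MID"
  attrs := null (missing; optional => null)
  audit.avatar := 0x1A2B
  audit.balance := 1.5 (missing; default applied)
  read fails at audit.height under R1 (no fill)
  => FAILS_AT (audit.height, R1)
diffs on Session not affecting the asked answer:
  field weight in record Session: type float32 changed to float64 -> a verdict-level change on Session — the shown value reads the same
  added field nickname to record Session: required string, tag 17, default "delta" (in v2 it sits immediately before audit) -> a verdict-level change on Session — the shown value reads the same

decoded: FAILS_AT (audit.height, R1)


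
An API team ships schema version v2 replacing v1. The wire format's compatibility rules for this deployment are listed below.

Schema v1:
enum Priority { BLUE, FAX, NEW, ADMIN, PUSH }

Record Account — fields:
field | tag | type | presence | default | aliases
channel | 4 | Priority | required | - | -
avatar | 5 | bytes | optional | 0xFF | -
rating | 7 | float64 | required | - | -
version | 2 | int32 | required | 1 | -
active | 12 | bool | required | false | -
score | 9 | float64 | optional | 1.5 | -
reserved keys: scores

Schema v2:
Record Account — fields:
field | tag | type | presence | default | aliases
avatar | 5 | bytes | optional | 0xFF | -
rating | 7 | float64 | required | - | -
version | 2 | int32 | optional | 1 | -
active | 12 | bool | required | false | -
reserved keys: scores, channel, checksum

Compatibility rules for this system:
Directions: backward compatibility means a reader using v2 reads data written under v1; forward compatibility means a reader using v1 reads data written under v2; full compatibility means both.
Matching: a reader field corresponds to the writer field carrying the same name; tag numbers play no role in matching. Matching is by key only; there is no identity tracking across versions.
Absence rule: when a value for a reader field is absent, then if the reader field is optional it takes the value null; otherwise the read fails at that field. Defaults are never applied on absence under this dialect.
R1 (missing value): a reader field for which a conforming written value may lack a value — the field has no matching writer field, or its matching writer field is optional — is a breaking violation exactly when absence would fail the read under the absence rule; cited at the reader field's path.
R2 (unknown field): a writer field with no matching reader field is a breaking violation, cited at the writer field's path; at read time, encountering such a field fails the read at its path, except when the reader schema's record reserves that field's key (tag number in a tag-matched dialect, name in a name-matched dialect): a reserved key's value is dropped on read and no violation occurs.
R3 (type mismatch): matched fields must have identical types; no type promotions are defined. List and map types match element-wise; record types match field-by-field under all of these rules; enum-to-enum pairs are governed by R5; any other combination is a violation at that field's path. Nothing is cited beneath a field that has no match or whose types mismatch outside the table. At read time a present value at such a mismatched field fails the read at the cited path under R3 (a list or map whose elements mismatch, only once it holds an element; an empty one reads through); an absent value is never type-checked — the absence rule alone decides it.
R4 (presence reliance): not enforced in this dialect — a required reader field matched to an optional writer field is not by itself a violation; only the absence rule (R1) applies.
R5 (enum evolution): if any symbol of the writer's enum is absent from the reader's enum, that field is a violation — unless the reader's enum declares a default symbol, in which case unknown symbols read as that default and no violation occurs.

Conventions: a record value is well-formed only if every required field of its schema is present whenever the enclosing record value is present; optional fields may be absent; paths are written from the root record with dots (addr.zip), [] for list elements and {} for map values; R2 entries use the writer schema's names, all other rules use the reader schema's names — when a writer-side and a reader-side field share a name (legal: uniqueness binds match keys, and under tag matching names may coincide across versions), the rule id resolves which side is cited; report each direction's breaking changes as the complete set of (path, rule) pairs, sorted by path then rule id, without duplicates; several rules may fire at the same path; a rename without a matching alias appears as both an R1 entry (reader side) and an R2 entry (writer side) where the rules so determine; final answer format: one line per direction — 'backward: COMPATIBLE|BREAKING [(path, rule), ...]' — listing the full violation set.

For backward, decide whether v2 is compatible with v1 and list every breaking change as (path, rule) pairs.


backward: BREAKING [(score, R2)]

in Account below, arrows point writer -> reader
backward for Account (reader v2, writer v1):
  avatar: paired with writer avatar (bytes -> bytes; writer optional)
  rating: paired with writer rating (float64 -> float64; writer required)
  version: paired with writer version (int32 -> int32; writer required)
  active: paired with writer active (bool -> bool; writer required)
  writer channel: unknown to reader
  writer score: unknown to reader
  rule R2 violated at score
  backward on Account therefore BREAKING (1)
ruling out the remaining Account differences:
  field version in record Account: required changed to optional -> matters only for Account's forward compatibility — outside the asked direction
  removed field channel from record Account (its key "channel" joins the reserved list) -> matters only for Account's forward compatibility — outside the asked direction


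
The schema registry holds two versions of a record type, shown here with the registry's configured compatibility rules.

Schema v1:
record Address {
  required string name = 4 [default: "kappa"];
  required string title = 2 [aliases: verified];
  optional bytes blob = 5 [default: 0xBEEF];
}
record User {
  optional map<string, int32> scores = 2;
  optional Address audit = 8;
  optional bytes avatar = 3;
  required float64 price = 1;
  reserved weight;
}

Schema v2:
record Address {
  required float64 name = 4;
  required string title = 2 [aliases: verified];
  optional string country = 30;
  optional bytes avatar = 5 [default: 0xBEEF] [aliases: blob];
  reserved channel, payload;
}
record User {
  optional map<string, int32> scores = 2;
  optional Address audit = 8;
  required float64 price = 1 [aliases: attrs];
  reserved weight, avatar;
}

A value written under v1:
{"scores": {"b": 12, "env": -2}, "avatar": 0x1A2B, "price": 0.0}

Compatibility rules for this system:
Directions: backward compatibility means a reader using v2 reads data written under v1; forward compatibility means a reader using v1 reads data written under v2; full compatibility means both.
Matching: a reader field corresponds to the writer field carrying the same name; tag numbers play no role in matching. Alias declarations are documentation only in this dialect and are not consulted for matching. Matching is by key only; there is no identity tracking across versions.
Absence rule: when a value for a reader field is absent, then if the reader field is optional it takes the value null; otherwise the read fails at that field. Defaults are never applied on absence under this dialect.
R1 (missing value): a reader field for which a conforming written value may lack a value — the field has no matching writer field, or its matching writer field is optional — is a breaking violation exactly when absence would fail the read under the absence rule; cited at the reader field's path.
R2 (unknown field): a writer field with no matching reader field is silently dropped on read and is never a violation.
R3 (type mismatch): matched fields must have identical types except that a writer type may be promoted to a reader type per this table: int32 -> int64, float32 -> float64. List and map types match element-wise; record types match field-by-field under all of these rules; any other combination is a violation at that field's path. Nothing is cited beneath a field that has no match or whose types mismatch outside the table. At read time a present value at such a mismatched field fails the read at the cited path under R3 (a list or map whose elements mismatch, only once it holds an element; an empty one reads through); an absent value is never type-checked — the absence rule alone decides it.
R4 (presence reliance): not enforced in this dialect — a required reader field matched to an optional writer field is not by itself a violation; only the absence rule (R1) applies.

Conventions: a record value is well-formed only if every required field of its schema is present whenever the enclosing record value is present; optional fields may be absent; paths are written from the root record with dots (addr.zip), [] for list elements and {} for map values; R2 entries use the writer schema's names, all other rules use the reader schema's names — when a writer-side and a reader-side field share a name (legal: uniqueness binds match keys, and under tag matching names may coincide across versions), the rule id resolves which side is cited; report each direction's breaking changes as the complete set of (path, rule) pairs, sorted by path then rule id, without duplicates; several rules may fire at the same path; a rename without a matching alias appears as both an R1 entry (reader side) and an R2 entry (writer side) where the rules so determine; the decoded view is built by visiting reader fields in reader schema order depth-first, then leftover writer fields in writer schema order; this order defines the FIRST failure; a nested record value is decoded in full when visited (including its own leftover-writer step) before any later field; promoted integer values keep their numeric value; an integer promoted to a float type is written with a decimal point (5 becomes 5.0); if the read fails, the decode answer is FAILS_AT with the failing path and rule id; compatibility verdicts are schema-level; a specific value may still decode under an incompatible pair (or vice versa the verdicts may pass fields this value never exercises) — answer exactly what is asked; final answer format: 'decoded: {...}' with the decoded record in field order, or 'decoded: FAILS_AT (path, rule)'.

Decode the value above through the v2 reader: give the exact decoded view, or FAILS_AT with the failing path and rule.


in User below, arrows point writer -> reader
decode (reader v2):
  scores := {"b": 12, "env": -2}
  audit := null (absent, optional -> null)
  price := 0.0
  writer avatar: unknown -> dropped
  => decoded: {"scores": {"b": 12, "env": -2}, "audit": null, "price": 0.0}
the rest of the User diff is inert for this question:
  renamed field blob to avatar in record Address (alias blob declared on the renamed field) -> fires no rule on User under this dialect and leaves the result unchanged
  field name in record Address: type string changed to float64 (its default is dropped) -> affects the rule determinations only; this particular User value decodes identically
  added field country to record Address: optional string, tag 30 (in v2 it sits immediately before avatar) -> fires no rule on User under this dialect and leaves the result unchanged

decoded: {"scores": {"b": 12, "env": -2}, "audit": null, "price": 0.0}


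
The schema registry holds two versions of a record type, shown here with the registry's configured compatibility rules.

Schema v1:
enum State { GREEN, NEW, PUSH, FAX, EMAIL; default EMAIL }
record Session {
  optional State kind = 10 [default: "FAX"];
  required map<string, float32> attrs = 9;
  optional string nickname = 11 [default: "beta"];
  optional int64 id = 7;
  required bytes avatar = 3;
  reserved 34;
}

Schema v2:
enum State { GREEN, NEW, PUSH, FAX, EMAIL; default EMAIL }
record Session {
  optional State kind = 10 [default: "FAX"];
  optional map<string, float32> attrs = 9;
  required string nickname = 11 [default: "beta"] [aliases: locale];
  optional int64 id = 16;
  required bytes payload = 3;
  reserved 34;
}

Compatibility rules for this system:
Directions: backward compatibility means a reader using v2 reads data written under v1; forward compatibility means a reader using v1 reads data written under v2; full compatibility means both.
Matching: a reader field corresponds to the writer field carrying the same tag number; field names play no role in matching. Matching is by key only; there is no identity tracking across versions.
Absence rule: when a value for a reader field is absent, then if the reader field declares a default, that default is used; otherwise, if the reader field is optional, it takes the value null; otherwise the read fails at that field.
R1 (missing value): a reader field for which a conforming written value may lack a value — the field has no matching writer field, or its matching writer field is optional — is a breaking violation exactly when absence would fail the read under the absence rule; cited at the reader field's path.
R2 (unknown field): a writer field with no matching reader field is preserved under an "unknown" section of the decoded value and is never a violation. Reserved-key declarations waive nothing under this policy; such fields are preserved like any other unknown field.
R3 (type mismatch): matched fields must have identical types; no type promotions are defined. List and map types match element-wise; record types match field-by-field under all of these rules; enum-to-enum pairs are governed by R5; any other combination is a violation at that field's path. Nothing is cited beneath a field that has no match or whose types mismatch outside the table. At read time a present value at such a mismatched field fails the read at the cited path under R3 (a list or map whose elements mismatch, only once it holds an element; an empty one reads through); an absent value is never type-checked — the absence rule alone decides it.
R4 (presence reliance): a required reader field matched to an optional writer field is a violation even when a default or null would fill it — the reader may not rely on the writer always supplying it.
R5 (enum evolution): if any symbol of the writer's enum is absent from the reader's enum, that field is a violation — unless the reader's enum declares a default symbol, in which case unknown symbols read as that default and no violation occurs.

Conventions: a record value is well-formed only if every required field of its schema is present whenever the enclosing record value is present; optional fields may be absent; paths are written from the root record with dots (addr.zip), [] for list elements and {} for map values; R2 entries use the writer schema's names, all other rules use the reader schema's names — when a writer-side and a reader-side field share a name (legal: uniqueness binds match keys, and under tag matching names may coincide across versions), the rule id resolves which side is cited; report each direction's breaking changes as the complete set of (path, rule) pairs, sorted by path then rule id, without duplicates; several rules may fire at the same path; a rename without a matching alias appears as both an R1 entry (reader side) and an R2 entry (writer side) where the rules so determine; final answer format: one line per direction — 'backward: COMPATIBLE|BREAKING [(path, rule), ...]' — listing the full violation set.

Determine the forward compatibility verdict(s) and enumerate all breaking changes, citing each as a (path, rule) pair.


forward: BREAKING [(attrs, R1), (attrs, R4)]

the writer's type comes first in each Session pair
forward pass over Session, reader schema v1, writer schema v2:
  kind <- kind (State -> State, writer optional)
  attrs <- attrs (map<string, float32> -> map<string, float32>, writer optional)
  nickname <- nickname (string -> string, writer required)
  id: no writer-side match
  avatar <- payload (bytes -> bytes, writer required)
  writer id: unknown to reader
  R1 fires at attrs
  R4 fires at attrs
  => forward verdict for Session: BREAKING, 2 violation(s)
the other Session changes do not affect what is asked:
  field nickname in record Session: optional changed to required -> affects backward compatibility only, which is not asked
  field id in record Session: tag 7 changed to 16 -> triggers nothing under Session's printed rules — same verdict
  renamed field avatar to payload in record Session -> triggers nothing under Session's printed rules — same verdict
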